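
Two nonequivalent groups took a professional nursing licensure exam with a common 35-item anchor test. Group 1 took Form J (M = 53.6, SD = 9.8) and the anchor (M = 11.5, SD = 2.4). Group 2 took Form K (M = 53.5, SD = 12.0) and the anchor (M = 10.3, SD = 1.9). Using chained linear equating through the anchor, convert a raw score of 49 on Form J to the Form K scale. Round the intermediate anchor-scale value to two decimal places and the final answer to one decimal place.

53.9

Form J → anchor (Group 1): v = (2.4/9.8)(49 − 53.6) + 11.5 = 10.37
anchor → Form K (Group 2): y = (12.0/1.9)(10.37 − 10.3) + 53.5 = 53.9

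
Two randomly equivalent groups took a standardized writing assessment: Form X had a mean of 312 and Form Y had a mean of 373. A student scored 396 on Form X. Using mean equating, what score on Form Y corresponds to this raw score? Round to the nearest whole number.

Mean equating: y = x + (M_Y − M_X) = 396 + (373 − 312) = 457

457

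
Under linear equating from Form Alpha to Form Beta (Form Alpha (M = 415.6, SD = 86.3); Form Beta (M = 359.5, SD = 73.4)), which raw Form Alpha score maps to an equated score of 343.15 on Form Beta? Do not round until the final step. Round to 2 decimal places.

Invert y = (SD_Y/SD_X)(x − M_X) + M_Y:
x = (SD_X/SD_Y)(y − M_Y) + M_X = (86.3/73.4)(343.15 − 359.5) + 415.6
x = 1.175749 × -16.350 + 415.6 = 396.38

396.38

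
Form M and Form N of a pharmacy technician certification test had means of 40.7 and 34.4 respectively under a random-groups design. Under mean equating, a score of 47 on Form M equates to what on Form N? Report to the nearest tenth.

Mean equating: y = x + (M_Y − M_X) = 47 + (34.4 − 40.7) = 40.7

40.7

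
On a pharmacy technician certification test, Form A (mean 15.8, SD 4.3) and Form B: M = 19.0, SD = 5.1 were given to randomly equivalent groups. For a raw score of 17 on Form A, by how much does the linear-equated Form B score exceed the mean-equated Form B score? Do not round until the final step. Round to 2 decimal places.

0.22

Mean-equated: 17 + (19.0 − 15.8) = 20.20
Linear-equated: (5.1/4.3)(17 − 15.8) + 19.0 = 20.423
Difference = 20.423 − 20.20 = 0.22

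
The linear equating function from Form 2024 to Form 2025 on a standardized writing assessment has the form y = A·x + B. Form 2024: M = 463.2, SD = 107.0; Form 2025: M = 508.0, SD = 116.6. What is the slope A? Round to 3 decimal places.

A = SD_Y / SD_X = 116.6 / 107.0 = 1.090

1.090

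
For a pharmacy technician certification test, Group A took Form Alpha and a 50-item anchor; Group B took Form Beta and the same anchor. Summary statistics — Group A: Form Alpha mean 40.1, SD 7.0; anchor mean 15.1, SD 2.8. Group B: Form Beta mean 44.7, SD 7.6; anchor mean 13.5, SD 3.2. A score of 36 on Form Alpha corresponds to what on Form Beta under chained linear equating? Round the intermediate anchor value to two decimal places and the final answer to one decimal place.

44.6

Form Alpha → anchor (Group A): v = (2.8/7.0)(36 − 40.1) + 15.1 = 13.46
anchor → Form Beta (Group B): y = (7.6/3.2)(13.46 − 13.5) + 44.7 = 44.6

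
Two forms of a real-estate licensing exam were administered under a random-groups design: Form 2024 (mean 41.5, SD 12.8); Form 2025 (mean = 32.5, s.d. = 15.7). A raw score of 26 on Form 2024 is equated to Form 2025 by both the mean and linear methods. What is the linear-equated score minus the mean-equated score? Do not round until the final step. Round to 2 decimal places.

Mean-equated: 26 + (32.5 − 41.5) = 17.00
Linear-equated: (15.7/12.8)(26 − 41.5) + 32.5 = 13.488
Difference = 13.488 − 17.00 = -3.51

-3.51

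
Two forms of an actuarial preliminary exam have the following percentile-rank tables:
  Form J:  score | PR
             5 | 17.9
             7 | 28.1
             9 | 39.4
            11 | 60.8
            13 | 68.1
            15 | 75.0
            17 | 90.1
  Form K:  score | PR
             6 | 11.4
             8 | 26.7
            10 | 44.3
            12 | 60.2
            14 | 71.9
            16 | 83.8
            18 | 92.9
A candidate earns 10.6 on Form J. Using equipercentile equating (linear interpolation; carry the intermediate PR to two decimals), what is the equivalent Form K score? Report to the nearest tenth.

PR of 10.6 on Form J: 39.4 + (10.6 − 9)/(11 − 9) × (60.8 − 39.4) = 56.52
On Form K, PR 56.52 falls between score 10 (PR 44.3) and 12 (PR 60.2).
Interpolate: 10 + (56.52 − 44.3)/(60.2 − 44.3) × (12 − 10) = 11.5

11.5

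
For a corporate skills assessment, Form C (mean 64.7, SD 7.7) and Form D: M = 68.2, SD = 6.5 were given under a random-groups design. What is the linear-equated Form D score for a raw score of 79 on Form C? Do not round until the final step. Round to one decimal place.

Linear equating: y = (SD_Y/SD_X)(x − M_X) + M_Y
y = (6.5/7.7)(79 − 64.7) + 68.2
y = 0.844156 × 14.3 + 68.2 = 12.0714 + 68.2 = 80.3

80.3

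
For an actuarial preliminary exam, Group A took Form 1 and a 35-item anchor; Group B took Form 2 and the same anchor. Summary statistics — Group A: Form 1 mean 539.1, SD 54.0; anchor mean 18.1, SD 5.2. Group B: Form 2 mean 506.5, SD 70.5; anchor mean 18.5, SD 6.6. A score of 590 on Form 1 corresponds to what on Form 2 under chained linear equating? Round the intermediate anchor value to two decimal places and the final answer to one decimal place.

554.6

Form 1 → anchor (Group A): v = (5.2/54.0)(590 − 539.1) + 18.1 = 23.00
anchor → Form 2 (Group B): y = (70.5/6.6)(23.00 − 18.5) + 506.5 = 554.6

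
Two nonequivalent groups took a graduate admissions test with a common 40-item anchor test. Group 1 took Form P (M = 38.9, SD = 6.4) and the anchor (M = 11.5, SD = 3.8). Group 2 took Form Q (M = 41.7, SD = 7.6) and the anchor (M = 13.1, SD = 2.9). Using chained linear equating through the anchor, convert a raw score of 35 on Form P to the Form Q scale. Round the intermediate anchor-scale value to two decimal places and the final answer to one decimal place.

31.4

Form P → anchor (Group 1): v = (3.8/6.4)(35 − 38.9) + 11.5 = 9.18
anchor → Form Q (Group 2): y = (7.6/2.9)(9.18 − 13.1) + 41.7 = 31.4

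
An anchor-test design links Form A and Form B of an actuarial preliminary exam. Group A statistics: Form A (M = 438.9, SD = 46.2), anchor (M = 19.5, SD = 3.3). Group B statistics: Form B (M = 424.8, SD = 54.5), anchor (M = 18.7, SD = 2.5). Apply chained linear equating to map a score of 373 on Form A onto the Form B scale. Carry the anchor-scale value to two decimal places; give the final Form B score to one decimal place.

339.6

Form A → anchor (Group A): v = (3.3/46.2)(373 − 438.9) + 19.5 = 14.79
anchor → Form B (Group B): y = (54.5/2.5)(14.79 − 18.7) + 424.8 = 339.6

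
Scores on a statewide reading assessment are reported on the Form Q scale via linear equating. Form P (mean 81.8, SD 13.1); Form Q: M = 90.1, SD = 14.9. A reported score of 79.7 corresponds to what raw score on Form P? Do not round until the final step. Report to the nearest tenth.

Invert y = (SD_Y/SD_X)(x − M_X) + M_Y:
x = (SD_X/SD_Y)(y − M_Y) + M_X = (13.1/14.9)(79.7 − 90.1) + 81.8
x = 0.879195 × -10.400 + 81.8 = 72.7

72.7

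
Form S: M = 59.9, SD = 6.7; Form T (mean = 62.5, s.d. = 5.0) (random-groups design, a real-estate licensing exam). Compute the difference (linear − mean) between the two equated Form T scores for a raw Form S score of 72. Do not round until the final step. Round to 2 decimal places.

-3.07

Mean-equated: 72 + (62.5 − 59.9) = 74.60
Linear-equated: (5.0/6.7)(72 − 59.9) + 62.5 = 71.530
Difference = 71.530 − 74.60 = -3.07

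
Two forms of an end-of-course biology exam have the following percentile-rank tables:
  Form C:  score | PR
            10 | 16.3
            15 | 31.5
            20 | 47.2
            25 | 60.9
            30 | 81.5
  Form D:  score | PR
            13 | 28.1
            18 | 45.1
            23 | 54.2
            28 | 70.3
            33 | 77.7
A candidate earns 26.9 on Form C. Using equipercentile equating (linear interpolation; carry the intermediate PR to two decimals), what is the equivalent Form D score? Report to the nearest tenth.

27.5

PR of 26.9 on Form C: 60.9 + (26.9 − 25)/(30 − 25) × (81.5 − 60.9) = 68.73
On Form D, PR 68.73 falls between score 23 (PR 54.2) and 28 (PR 70.3).
Interpolate: 23 + (68.73 − 54.2)/(70.3 − 54.2) × (28 − 23) = 27.5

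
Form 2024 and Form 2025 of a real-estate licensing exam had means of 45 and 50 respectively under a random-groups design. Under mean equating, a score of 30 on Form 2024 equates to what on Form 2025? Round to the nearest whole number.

Mean equating: y = x + (M_Y − M_X) = 30 + (50 − 45) = 35

35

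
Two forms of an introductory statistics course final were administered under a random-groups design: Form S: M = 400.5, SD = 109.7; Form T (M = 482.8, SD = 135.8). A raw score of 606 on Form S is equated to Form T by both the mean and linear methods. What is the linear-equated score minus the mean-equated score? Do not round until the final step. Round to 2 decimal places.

48.89

Mean-equated: 606 + (482.8 − 400.5) = 688.30
Linear-equated: (135.8/109.7)(606 − 400.5) + 482.8 = 737.193
Difference = 737.193 − 688.30 = 48.89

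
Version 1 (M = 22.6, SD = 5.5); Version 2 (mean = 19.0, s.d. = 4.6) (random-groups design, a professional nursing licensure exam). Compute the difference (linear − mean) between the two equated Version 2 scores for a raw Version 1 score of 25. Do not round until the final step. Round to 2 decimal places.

Mean-equated: 25 + (19.0 − 22.6) = 21.40
Linear-equated: (4.6/5.5)(25 − 22.6) + 19.0 = 21.007
Difference = 21.007 − 21.40 = -0.39

-0.39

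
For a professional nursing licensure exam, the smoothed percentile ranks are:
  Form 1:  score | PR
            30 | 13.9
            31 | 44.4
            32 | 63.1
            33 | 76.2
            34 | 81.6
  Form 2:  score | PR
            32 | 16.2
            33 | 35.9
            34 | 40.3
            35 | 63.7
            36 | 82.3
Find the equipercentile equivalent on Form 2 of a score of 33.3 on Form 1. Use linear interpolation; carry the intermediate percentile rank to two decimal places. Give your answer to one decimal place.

PR of 33.3 on Form 1: 76.2 + (33.3 − 33)/(34 − 33) × (81.6 − 76.2) = 77.82
On Form 2, PR 77.82 falls between score 35 (PR 63.7) and 36 (PR 82.3).
Interpolate: 35 + (77.82 − 63.7)/(82.3 − 63.7) × (36 − 35) = 35.8

35.8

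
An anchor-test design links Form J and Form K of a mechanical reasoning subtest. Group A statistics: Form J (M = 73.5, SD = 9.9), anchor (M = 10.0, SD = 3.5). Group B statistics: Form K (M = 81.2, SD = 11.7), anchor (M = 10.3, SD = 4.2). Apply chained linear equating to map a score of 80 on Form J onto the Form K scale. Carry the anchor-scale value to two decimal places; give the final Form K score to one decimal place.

Form J → anchor (Group A): v = (3.5/9.9)(80 − 73.5) + 10.0 = 12.30
anchor → Form K (Group B): y = (11.7/4.2)(12.30 − 10.3) + 81.2 = 86.8

86.8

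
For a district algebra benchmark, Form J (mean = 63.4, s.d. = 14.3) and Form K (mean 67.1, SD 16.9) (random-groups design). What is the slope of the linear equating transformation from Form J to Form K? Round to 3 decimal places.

A = SD_Y / SD_X = 16.9 / 14.3 = 1.182

1.182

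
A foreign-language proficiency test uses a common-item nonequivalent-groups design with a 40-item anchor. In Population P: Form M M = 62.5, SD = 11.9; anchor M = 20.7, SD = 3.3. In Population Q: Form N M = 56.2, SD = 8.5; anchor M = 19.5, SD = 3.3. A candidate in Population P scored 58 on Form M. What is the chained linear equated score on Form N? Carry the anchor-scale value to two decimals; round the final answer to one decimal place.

56.1

Form M → anchor (Population P): v = (3.3/11.9)(58 − 62.5) + 20.7 = 19.45
anchor → Form N (Population Q): y = (8.5/3.3)(19.45 − 19.5) + 56.2 = 56.1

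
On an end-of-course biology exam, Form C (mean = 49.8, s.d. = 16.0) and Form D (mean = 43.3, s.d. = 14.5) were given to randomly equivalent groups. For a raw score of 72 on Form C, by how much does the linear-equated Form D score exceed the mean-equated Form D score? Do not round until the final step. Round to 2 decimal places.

-2.08

Mean-equated: 72 + (43.3 − 49.8) = 65.50
Linear-equated: (14.5/16.0)(72 − 49.8) + 43.3 = 63.419
Difference = 63.419 − 65.50 = -2.08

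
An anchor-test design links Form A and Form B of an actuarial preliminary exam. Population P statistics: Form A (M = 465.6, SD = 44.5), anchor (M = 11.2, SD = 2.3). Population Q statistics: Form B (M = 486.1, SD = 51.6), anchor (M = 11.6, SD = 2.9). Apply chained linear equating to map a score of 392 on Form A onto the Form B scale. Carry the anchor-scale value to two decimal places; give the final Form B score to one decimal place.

411.4

Form A → anchor (Population P): v = (2.3/44.5)(392 − 465.6) + 11.2 = 7.40
anchor → Form B (Population Q): y = (51.6/2.9)(7.40 − 11.6) + 486.1 = 411.4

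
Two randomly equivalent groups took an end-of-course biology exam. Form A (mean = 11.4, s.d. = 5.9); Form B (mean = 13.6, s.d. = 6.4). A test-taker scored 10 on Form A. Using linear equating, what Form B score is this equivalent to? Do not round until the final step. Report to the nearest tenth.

12.1

Linear equating: y = (SD_Y/SD_X)(x − M_X) + M_Y
y = (6.4/5.9)(10 − 11.4) + 13.6
y = 1.084746 × -1.4 + 13.6 = -1.5186 + 13.6 = 12.1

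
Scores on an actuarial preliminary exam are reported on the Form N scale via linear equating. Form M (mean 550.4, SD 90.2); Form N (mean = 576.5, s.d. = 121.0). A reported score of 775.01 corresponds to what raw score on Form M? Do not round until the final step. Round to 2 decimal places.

698.38

Invert y = (SD_Y/SD_X)(x − M_X) + M_Y:
x = (SD_X/SD_Y)(y − M_Y) + M_X = (90.2/121.0)(775.01 − 576.5) + 550.4
x = 0.745455 × 198.510 + 550.4 = 698.38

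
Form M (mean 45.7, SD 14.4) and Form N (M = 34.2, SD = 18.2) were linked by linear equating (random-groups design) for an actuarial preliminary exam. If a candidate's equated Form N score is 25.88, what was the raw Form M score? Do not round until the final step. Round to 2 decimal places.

Invert y = (SD_Y/SD_X)(x − M_X) + M_Y:
x = (SD_X/SD_Y)(y − M_Y) + M_X = (14.4/18.2)(25.88 − 34.2) + 45.7
x = 0.791209 × -8.320 + 45.7 = 39.12

39.12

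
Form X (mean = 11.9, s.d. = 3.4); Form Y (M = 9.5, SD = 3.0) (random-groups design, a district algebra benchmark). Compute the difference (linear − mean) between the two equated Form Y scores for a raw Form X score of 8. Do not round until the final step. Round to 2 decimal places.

Mean-equated: 8 + (9.5 − 11.9) = 5.60
Linear-equated: (3.0/3.4)(8 − 11.9) + 9.5 = 6.059
Difference = 6.059 − 5.60 = 0.46

0.46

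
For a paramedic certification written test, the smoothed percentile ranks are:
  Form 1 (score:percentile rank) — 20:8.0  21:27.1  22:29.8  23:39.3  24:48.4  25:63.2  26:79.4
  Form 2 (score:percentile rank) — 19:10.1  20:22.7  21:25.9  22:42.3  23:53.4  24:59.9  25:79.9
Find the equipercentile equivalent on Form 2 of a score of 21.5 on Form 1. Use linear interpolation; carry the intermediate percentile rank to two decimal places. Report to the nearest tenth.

PR of 21.5 on Form 1: 27.1 + (21.5 − 21)/(22 − 21) × (29.8 − 27.1) = 28.45
On Form 2, PR 28.45 falls between score 21 (PR 25.9) and 22 (PR 42.3).
Interpolate: 21 + (28.45 − 25.9)/(42.3 − 25.9) × (22 − 21) = 21.2

21.2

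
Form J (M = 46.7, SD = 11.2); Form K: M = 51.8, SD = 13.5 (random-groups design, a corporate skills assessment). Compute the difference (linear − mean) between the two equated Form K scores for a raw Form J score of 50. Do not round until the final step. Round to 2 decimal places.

0.68

Mean-equated: 50 + (51.8 − 46.7) = 55.10
Linear-equated: (13.5/11.2)(50 − 46.7) + 51.8 = 55.778
Difference = 55.778 − 55.10 = 0.68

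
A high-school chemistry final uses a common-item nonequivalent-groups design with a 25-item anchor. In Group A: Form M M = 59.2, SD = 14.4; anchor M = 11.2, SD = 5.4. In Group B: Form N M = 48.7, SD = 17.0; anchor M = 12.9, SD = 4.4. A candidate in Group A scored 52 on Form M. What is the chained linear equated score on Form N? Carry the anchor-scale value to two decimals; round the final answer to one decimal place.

31.7

Form M → anchor (Group A): v = (5.4/14.4)(52 − 59.2) + 11.2 = 8.50
anchor → Form N (Group B): y = (17.0/4.4)(8.50 − 12.9) + 48.7 = 31.7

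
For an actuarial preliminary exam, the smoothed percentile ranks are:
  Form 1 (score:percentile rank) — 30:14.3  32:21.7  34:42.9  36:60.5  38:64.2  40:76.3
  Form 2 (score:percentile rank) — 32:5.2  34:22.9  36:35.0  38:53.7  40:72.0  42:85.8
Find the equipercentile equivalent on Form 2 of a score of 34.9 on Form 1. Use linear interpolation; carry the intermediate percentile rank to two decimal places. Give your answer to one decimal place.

PR of 34.9 on Form 1: 42.9 + (34.9 − 34)/(36 − 34) × (60.5 − 42.9) = 50.82
On Form 2, PR 50.82 falls between score 36 (PR 35.0) and 38 (PR 53.7).
Interpolate: 36 + (50.82 − 35.0)/(53.7 − 35.0) × (38 − 36) = 37.7

37.7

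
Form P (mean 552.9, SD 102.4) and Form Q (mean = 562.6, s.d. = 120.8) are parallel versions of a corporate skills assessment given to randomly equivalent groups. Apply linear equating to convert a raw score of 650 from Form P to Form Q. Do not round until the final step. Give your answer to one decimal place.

677.1

Linear equating: y = (SD_Y/SD_X)(x − M_X) + M_Y
y = (120.8/102.4)(650 − 552.9) + 562.6
y = 1.179688 × 97.1 + 562.6 = 114.5477 + 562.6 = 677.1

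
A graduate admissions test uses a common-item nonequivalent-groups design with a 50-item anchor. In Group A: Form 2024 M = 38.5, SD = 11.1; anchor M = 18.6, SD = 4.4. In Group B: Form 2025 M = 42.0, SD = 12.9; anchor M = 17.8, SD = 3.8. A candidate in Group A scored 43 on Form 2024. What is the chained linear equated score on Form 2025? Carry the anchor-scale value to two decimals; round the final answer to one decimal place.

50.8

Form 2024 → anchor (Group A): v = (4.4/11.1)(43 − 38.5) + 18.6 = 20.38
anchor → Form 2025 (Group B): y = (12.9/3.8)(20.38 − 17.8) + 42.0 = 50.8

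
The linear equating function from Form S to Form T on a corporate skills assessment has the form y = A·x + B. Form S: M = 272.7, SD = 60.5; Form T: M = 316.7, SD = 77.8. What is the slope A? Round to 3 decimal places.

A = SD_Y / SD_X = 77.8 / 60.5 = 1.286

1.286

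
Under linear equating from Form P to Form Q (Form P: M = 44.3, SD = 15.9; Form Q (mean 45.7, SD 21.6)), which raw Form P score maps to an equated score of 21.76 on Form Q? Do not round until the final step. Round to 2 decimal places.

Invert y = (SD_Y/SD_X)(x − M_X) + M_Y:
x = (SD_X/SD_Y)(y − M_Y) + M_X = (15.9/21.6)(21.76 − 45.7) + 44.3
x = 0.736111 × -23.940 + 44.3 = 26.68

26.68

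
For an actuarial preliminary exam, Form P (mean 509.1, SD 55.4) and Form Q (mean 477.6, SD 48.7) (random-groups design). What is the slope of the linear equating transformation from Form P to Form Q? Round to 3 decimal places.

A = SD_Y / SD_X = 48.7 / 55.4 = 0.879

0.879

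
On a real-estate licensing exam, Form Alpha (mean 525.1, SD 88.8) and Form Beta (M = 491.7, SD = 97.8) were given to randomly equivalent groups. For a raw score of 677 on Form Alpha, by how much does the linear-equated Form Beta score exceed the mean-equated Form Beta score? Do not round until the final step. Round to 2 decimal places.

Mean-equated: 677 + (491.7 − 525.1) = 643.60
Linear-equated: (97.8/88.8)(677 − 525.1) + 491.7 = 658.995
Difference = 658.995 − 643.60 = 15.40

15.40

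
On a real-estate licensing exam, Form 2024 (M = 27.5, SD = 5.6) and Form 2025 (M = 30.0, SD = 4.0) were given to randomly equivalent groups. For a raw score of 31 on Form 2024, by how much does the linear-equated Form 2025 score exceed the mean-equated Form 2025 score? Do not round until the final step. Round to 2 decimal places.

Mean-equated: 31 + (30.0 − 27.5) = 33.50
Linear-equated: (4.0/5.6)(31 − 27.5) + 30.0 = 32.500
Difference = 32.500 − 33.50 = -1.00

-1.00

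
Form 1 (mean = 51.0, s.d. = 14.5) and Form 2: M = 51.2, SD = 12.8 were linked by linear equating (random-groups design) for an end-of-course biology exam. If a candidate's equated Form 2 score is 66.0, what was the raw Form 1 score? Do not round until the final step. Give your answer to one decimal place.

67.8

Invert y = (SD_Y/SD_X)(x − M_X) + M_Y:
x = (SD_X/SD_Y)(y − M_Y) + M_X = (14.5/12.8)(66.0 − 51.2) + 51.0
x = 1.132812 × 14.800 + 51.0 = 67.8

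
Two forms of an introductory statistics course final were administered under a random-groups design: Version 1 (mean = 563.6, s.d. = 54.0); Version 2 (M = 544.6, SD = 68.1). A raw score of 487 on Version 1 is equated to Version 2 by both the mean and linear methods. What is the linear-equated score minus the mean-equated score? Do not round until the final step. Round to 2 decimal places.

-20.00

Mean-equated: 487 + (544.6 − 563.6) = 468.00
Linear-equated: (68.1/54.0)(487 − 563.6) + 544.6 = 447.999
Difference = 447.999 − 468.00 = -20.00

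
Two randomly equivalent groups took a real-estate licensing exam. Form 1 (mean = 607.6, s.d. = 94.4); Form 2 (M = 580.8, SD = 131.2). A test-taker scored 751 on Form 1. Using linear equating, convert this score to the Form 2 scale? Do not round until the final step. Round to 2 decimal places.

Linear equating: y = (SD_Y/SD_X)(x − M_X) + M_Y
y = (131.2/94.4)(751 − 607.6) + 580.8
y = 1.389831 × 143.4 + 580.8 = 199.3017 + 580.8 = 780.10

780.10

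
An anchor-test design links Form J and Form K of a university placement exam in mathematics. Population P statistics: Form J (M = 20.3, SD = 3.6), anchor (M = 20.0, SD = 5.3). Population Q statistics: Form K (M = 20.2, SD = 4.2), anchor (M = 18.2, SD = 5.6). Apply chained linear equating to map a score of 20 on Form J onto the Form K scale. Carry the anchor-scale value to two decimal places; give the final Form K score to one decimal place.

Form J → anchor (Population P): v = (5.3/3.6)(20 − 20.3) + 20.0 = 19.56
anchor → Form K (Population Q): y = (4.2/5.6)(19.56 − 18.2) + 20.2 = 21.2

21.2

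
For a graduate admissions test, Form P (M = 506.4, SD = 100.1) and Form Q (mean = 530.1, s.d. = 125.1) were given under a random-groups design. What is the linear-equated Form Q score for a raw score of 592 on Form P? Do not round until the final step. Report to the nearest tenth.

637.1

Linear equating: y = (SD_Y/SD_X)(x − M_X) + M_Y
y = (125.1/100.1)(592 − 506.4) + 530.1
y = 1.249750 × 85.6 + 530.1 = 106.9786 + 530.1 = 637.1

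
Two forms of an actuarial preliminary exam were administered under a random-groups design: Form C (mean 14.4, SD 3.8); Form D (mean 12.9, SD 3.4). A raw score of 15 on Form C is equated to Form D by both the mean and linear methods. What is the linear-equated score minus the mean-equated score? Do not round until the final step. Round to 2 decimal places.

-0.06

Mean-equated: 15 + (12.9 − 14.4) = 13.50
Linear-equated: (3.4/3.8)(15 − 14.4) + 12.9 = 13.437
Difference = 13.437 − 13.50 = -0.06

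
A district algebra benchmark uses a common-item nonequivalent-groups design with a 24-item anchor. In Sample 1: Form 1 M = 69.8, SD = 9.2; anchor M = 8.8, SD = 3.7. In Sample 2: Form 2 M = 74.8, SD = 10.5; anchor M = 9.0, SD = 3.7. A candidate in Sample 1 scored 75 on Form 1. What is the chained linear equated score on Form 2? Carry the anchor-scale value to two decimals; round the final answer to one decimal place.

80.2

Form 1 → anchor (Sample 1): v = (3.7/9.2)(75 − 69.8) + 8.8 = 10.89
anchor → Form 2 (Sample 2): y = (10.5/3.7)(10.89 − 9.0) + 74.8 = 80.2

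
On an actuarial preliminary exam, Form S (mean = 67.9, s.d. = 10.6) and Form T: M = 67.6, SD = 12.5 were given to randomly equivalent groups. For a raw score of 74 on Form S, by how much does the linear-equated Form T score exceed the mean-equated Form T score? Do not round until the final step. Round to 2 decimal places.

Mean-equated: 74 + (67.6 − 67.9) = 73.70
Linear-equated: (12.5/10.6)(74 − 67.9) + 67.6 = 74.793
Difference = 74.793 − 73.70 = 1.09

1.09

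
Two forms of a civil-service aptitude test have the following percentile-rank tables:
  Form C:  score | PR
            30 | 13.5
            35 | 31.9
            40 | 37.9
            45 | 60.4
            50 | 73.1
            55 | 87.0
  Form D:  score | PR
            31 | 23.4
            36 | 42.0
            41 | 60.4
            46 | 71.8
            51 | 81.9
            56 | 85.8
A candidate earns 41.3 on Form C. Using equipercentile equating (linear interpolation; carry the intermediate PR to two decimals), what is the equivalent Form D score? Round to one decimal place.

PR of 41.3 on Form C: 37.9 + (41.3 − 40)/(45 − 40) × (60.4 − 37.9) = 43.75
On Form D, PR 43.75 falls between score 36 (PR 42.0) and 41 (PR 60.4).
Interpolate: 36 + (43.75 − 42.0)/(60.4 − 42.0) × (41 − 36) = 36.5

36.5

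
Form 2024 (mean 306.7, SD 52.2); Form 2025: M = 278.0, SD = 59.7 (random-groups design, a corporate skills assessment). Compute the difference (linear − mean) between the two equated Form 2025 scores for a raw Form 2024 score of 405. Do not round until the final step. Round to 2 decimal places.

14.12

Mean-equated: 405 + (278.0 − 306.7) = 376.30
Linear-equated: (59.7/52.2)(405 − 306.7) + 278.0 = 390.424
Difference = 390.424 − 376.30 = 14.12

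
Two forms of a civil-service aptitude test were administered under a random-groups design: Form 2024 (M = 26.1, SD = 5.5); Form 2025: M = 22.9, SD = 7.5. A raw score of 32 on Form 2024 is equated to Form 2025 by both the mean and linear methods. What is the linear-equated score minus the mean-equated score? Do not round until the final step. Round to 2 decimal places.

Mean-equated: 32 + (22.9 − 26.1) = 28.80
Linear-equated: (7.5/5.5)(32 − 26.1) + 22.9 = 30.945
Difference = 30.945 − 28.80 = 2.15

2.15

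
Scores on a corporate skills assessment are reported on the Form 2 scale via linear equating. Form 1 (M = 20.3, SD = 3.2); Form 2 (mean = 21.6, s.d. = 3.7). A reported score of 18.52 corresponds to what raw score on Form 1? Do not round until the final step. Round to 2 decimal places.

17.64

Invert y = (SD_Y/SD_X)(x − M_X) + M_Y:
x = (SD_X/SD_Y)(y − M_Y) + M_X = (3.2/3.7)(18.52 − 21.6) + 20.3
x = 0.864865 × -3.080 + 20.3 = 17.64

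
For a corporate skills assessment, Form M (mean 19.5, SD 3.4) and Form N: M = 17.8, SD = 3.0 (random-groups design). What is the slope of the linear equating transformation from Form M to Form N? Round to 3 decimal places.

0.882

A = SD_Y / SD_X = 3.0 / 3.4 = 0.882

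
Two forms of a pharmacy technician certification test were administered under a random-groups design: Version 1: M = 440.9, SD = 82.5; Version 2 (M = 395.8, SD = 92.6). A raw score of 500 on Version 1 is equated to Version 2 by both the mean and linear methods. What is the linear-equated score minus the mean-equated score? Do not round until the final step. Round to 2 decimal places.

Mean-equated: 500 + (395.8 − 440.9) = 454.90
Linear-equated: (92.6/82.5)(500 − 440.9) + 395.8 = 462.135
Difference = 462.135 − 454.90 = 7.24

7.24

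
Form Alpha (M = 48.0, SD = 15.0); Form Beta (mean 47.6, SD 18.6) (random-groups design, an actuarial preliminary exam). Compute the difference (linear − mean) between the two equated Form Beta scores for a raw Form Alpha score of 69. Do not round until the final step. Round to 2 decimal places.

Mean-equated: 69 + (47.6 − 48.0) = 68.60
Linear-equated: (18.6/15.0)(69 − 48.0) + 47.6 = 73.640
Difference = 73.640 − 68.60 = 5.04

5.04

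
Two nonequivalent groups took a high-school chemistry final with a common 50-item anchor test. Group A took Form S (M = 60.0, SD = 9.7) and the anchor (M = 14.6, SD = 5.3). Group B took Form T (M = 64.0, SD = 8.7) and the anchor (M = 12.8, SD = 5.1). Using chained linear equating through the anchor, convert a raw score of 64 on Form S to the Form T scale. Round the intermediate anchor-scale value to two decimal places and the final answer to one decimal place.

70.8

Form S → anchor (Group A): v = (5.3/9.7)(64 − 60.0) + 14.6 = 16.79
anchor → Form T (Group B): y = (8.7/5.1)(16.79 − 12.8) + 64.0 = 70.8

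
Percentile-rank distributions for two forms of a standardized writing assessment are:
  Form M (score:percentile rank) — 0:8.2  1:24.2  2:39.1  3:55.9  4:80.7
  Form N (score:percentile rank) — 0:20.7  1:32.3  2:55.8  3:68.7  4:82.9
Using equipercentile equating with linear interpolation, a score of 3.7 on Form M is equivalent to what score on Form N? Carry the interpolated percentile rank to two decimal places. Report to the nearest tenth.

3.3

PR of 3.7 on Form M: 55.9 + (3.7 − 3)/(4 − 3) × (80.7 − 55.9) = 73.26
On Form N, PR 73.26 falls between score 3 (PR 68.7) and 4 (PR 82.9).
Interpolate: 3 + (73.26 − 68.7)/(82.9 − 68.7) × (4 − 3) = 3.3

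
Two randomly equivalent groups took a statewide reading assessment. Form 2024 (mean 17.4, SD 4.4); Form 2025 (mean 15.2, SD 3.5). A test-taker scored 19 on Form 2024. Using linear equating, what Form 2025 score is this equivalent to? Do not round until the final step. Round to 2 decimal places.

Linear equating: y = (SD_Y/SD_X)(x − M_X) + M_Y
y = (3.5/4.4)(19 − 17.4) + 15.2
y = 0.795455 × 1.6 + 15.2 = 1.2727 + 15.2 = 16.47

16.47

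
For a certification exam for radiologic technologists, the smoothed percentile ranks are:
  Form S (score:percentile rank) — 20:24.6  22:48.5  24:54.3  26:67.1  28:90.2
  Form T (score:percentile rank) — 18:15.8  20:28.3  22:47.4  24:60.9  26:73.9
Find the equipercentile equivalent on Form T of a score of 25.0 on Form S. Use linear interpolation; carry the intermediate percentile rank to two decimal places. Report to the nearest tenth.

PR of 25.0 on Form S: 54.3 + (25.0 − 24)/(26 − 24) × (67.1 − 54.3) = 60.70
On Form T, PR 60.70 falls between score 22 (PR 47.4) and 24 (PR 60.9).
Interpolate: 22 + (60.70 − 47.4)/(60.9 − 47.4) × (24 − 22) = 24.0

24.0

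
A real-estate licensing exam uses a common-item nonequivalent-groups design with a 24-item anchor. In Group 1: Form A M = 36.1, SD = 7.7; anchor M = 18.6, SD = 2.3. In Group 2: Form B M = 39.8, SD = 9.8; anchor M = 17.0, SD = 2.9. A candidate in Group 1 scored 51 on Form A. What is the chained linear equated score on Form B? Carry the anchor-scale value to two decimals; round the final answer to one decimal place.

60.2

Form A → anchor (Group 1): v = (2.3/7.7)(51 − 36.1) + 18.6 = 23.05
anchor → Form B (Group 2): y = (9.8/2.9)(23.05 − 17.0) + 39.8 = 60.2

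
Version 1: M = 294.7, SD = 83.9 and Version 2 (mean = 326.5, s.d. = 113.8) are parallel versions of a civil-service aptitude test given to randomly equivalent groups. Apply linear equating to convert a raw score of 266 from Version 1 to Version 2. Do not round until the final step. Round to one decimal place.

287.6

Linear equating: y = (SD_Y/SD_X)(x − M_X) + M_Y
y = (113.8/83.9)(266 − 294.7) + 326.5
y = 1.356377 × -28.7 + 326.5 = -38.9280 + 326.5 = 287.6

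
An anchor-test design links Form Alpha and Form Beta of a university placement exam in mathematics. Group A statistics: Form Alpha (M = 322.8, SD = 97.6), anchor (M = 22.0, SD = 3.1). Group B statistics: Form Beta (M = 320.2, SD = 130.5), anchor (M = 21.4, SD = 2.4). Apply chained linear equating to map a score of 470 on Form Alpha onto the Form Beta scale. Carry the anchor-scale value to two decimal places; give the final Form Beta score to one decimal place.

607.3

Form Alpha → anchor (Group A): v = (3.1/97.6)(470 − 322.8) + 22.0 = 26.68
anchor → Form Beta (Group B): y = (130.5/2.4)(26.68 − 21.4) + 320.2 = 607.3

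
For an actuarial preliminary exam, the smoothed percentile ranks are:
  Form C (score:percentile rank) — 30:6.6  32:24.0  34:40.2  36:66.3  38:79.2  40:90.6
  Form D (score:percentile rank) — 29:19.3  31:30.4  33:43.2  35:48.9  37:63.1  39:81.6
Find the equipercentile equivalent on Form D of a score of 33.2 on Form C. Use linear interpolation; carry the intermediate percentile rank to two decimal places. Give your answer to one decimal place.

PR of 33.2 on Form C: 24.0 + (33.2 − 32)/(34 − 32) × (40.2 − 24.0) = 33.72
On Form D, PR 33.72 falls between score 31 (PR 30.4) and 33 (PR 43.2).
Interpolate: 31 + (33.72 − 30.4)/(43.2 − 30.4) × (33 − 31) = 31.5

31.5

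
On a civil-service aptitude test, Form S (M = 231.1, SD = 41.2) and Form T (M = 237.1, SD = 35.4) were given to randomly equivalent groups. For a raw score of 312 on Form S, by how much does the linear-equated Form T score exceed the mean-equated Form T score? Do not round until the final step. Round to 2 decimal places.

-11.39

Mean-equated: 312 + (237.1 − 231.1) = 318.00
Linear-equated: (35.4/41.2)(312 − 231.1) + 237.1 = 306.611
Difference = 306.611 − 318.00 = -11.39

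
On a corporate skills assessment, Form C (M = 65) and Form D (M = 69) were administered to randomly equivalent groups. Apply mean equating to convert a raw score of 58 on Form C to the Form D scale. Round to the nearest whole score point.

62

Mean equating: y = x + (M_Y − M_X) = 58 + (69 − 65) = 62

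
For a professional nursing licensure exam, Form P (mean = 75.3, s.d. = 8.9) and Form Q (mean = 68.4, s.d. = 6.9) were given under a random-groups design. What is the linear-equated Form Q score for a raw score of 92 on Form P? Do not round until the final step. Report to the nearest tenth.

Linear equating: y = (SD_Y/SD_X)(x − M_X) + M_Y
y = (6.9/8.9)(92 − 75.3) + 68.4
y = 0.775281 × 16.7 + 68.4 = 12.9472 + 68.4 = 81.3

81.3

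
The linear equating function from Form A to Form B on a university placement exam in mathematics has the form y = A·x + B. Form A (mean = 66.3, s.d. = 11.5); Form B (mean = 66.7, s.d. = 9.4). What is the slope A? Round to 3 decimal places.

A = SD_Y / SD_X = 9.4 / 11.5 = 0.817

0.817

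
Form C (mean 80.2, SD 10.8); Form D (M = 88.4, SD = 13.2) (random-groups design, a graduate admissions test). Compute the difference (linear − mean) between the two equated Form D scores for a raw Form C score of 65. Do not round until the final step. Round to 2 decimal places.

Mean-equated: 65 + (88.4 − 80.2) = 73.20
Linear-equated: (13.2/10.8)(65 − 80.2) + 88.4 = 69.822
Difference = 69.822 − 73.20 = -3.38

-3.38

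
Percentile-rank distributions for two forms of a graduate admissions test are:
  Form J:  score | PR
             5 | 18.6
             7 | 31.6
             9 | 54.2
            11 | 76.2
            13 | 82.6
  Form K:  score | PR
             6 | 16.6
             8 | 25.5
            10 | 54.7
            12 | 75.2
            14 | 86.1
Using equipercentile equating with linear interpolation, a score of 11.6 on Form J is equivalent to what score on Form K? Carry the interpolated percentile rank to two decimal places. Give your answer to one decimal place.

PR of 11.6 on Form J: 76.2 + (11.6 − 11)/(13 − 11) × (82.6 − 76.2) = 78.12
On Form K, PR 78.12 falls between score 12 (PR 75.2) and 14 (PR 86.1).
Interpolate: 12 + (78.12 − 75.2)/(86.1 − 75.2) × (14 − 12) = 12.5

12.5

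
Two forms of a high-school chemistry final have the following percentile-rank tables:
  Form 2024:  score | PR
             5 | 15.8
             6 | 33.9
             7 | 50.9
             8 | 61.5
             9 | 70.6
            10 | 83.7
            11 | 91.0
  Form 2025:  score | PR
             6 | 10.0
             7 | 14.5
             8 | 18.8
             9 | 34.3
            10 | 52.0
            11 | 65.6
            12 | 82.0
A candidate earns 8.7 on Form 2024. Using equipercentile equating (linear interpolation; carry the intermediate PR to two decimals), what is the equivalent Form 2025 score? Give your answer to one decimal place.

11.1

PR of 8.7 on Form 2024: 61.5 + (8.7 − 8)/(9 − 8) × (70.6 − 61.5) = 67.87
On Form 2025, PR 67.87 falls between score 11 (PR 65.6) and 12 (PR 82.0).
Interpolate: 11 + (67.87 − 65.6)/(82.0 − 65.6) × (12 − 11) = 11.1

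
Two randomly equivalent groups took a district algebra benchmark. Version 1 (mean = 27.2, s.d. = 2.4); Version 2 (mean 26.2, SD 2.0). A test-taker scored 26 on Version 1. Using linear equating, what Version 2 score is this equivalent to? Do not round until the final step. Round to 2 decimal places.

Linear equating: y = (SD_Y/SD_X)(x − M_X) + M_Y
y = (2.0/2.4)(26 − 27.2) + 26.2
y = 0.833333 × -1.2 + 26.2 = -1.0000 + 26.2 = 25.20

25.20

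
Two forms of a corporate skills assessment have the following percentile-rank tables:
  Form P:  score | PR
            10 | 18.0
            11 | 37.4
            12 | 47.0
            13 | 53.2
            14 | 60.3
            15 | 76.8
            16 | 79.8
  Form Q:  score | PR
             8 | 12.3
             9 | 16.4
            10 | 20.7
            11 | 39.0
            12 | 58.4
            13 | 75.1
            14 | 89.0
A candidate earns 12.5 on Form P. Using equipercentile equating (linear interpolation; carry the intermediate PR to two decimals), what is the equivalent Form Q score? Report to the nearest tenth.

PR of 12.5 on Form P: 47.0 + (12.5 − 12)/(13 − 12) × (53.2 − 47.0) = 50.10
On Form Q, PR 50.10 falls between score 11 (PR 39.0) and 12 (PR 58.4).
Interpolate: 11 + (50.10 − 39.0)/(58.4 − 39.0) × (12 − 11) = 11.6

11.6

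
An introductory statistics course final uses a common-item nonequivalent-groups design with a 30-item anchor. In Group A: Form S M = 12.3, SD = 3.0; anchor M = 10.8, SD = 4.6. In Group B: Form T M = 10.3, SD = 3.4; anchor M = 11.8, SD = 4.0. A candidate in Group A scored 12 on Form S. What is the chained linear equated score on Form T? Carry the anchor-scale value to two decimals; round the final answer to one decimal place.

9.1

Form S → anchor (Group A): v = (4.6/3.0)(12 − 12.3) + 10.8 = 10.34
anchor → Form T (Group B): y = (3.4/4.0)(10.34 − 11.8) + 10.3 = 9.1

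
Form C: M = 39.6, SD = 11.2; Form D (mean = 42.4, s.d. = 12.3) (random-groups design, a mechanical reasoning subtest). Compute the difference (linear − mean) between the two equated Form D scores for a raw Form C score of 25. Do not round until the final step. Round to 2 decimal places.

-1.43

Mean-equated: 25 + (42.4 − 39.6) = 27.80
Linear-equated: (12.3/11.2)(25 − 39.6) + 42.4 = 26.366
Difference = 26.366 − 27.80 = -1.43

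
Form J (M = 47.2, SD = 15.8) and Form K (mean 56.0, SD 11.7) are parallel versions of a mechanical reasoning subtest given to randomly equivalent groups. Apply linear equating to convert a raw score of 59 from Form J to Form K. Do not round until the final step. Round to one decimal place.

64.7

Linear equating: y = (SD_Y/SD_X)(x − M_X) + M_Y
y = (11.7/15.8)(59 − 47.2) + 56.0
y = 0.740506 × 11.8 + 56.0 = 8.7380 + 56.0 = 64.7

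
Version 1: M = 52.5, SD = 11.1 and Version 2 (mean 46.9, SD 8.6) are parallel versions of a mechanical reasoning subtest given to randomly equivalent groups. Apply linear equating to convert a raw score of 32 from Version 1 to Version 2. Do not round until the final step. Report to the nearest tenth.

Linear equating: y = (SD_Y/SD_X)(x − M_X) + M_Y
y = (8.6/11.1)(32 − 52.5) + 46.9
y = 0.774775 × -20.5 + 46.9 = -15.8829 + 46.9 = 31.0

31.0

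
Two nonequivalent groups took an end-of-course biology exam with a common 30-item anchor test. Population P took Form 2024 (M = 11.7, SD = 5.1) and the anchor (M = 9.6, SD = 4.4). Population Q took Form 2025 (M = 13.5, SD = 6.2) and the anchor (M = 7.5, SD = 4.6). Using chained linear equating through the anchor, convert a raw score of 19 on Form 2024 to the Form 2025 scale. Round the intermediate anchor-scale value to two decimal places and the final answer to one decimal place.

Form 2024 → anchor (Population P): v = (4.4/5.1)(19 − 11.7) + 9.6 = 15.90
anchor → Form 2025 (Population Q): y = (6.2/4.6)(15.90 − 7.5) + 13.5 = 24.8

24.8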